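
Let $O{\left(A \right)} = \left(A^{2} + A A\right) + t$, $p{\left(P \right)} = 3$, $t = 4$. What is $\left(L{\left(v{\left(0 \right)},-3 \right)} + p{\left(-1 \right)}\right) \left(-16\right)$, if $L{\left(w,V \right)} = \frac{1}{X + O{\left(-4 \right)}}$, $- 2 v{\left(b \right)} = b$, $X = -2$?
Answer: $- \frac{824}{17} \approx -48.471$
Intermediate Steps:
$v{\left(b \right)} = - \frac{b}{2}$
$O{\left(A \right)} = 4 + 2 A^{2}$ ($O{\left(A \right)} = \left(A^{2} + A A\right) + 4 = \left(A^{2} + A^{2}\right) + 4 = 2 A^{2} + 4 = 4 + 2 A^{2}$)
$L{\left(w,V \right)} = \frac{1}{34}$ ($L{\left(w,V \right)} = \frac{1}{-2 + \left(4 + 2 \left(-4\right)^{2}\right)} = \frac{1}{-2 + \left(4 + 2 \cdot 16\right)} = \frac{1}{-2 + \left(4 + 32\right)} = \frac{1}{-2 + 36} = \frac{1}{34}$)
$\left(L{\left(v{\left(0 \right)},-3 \right)} + p{\left(-1 \right)}\right) \left(-16\right) = \left(\frac{1}{34} + 3\right) \left(-16\right) = \frac{103}{34} \left(-16\right) = - \frac{824}{17}$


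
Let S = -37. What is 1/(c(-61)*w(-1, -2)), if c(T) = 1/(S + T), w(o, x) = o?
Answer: 98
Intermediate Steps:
c(T) = 1/(-37 + T)
1/(c(-61)*w(-1, -2)) = 1/(-1/(-37 - 61)) = 1/(-1/(-98)) = 1/(-1/98*(-1)) = 1/(1/98) = 98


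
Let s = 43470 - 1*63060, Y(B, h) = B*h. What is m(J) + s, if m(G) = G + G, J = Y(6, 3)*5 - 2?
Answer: -19414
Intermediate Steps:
J = 88 (J = (6*3)*5 - 2 = 18*5 - 2 = 90 - 2 = 88)
m(G) = 2*G
s = -19590 (s = 43470 - 63060 = -19590)
m(J) + s = 2*88 - 19590 = 176 - 19590 = -19414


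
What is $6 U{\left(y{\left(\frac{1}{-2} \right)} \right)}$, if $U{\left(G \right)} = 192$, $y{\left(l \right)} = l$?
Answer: $1152$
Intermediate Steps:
$6 U{\left(y{\left(\frac{1}{-2} \right)} \right)} = 6 \cdot 192 = 1152$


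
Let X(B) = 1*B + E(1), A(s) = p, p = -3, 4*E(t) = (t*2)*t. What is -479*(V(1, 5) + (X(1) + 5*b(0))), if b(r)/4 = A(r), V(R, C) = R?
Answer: 55085/2 ≈ 27543.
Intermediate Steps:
E(t) = t**2/2 (E(t) = ((t*2)*t)/4 = ((2*t)*t)/4 = (2*t**2)/4 = t**2/2)
A(s) = -3
b(r) = -12 (b(r) = 4*(-3) = -12)
X(B) = 1/2 + B (X(B) = 1*B + (1/2)*1**2 = B + (1/2)*1 = B + 1/2 = 1/2 + B)
-479*(V(1, 5) + (X(1) + 5*b(0))) = -479*(1 + ((1/2 + 1) + 5*(-12))) = -479*(1 + (3/2 - 60)) = -479*(1 - 117/2) = -479*(-115/2) = 55085/2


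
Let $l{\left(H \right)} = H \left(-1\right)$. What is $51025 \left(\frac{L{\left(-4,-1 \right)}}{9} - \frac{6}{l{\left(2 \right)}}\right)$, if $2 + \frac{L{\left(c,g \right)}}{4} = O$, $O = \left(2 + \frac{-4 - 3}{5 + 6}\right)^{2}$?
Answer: $\frac{163228975}{1089} \approx 1.4989 \cdot 10^{5}$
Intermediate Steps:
$l{\left(H \right)} = - H$
$O = \frac{225}{121}$ ($O = \left(2 - \frac{7}{11}\right)^{2} = \left(\frac{15}{11}\right)^{2} = \frac{225}{121} \approx 1.8595$)
$L{\left(c,g \right)} = - \frac{68}{121}$ ($L{\left(c,g \right)} = -8 + 4 \cdot \frac{225}{121} = -8 + \frac{900}{121} = - \frac{68}{121}$)
$51025 \left(\frac{L{\left(-4,-1 \right)}}{9} - \frac{6}{l{\left(2 \right)}}\right) = 51025 \left(- \frac{68}{121 \cdot 9} - \frac{6}{\left(-1\right) 2}\right) = 51025 \left(\left(- \frac{68}{121}\right) \frac{1}{9} - \frac{6}{-2}\right) = 51025 \left(- \frac{68}{1089} - -3\right) = 51025 \left(- \frac{68}{1089} + 3\right) = 51025 \cdot \frac{3199}{1089} = \frac{163228975}{1089}$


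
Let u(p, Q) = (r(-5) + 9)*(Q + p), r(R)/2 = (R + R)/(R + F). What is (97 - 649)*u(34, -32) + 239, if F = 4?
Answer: -31777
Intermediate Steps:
r(R) = 4*R/(4 + R) (r(R) = 2*((R + R)/(R + 4)) = 2*((2*R)/(4 + R)) = 2*(2*R/(4 + R)) = 4*R/(4 + R))
u(p, Q) = 29*Q + 29*p (u(p, Q) = (4*(-5)/(4 - 5) + 9)*(Q + p) = (4*(-5)/(-1) + 9)*(Q + p) = (4*(-5)*(-1) + 9)*(Q + p) = (20 + 9)*(Q + p) = 29*(Q + p) = 29*Q + 29*p)
(97 - 649)*u(34, -32) + 239 = (97 - 649)*(29*(-32) + 29*34) + 239 = -552*(-928 + 986) + 239 = -552*58 + 239 = -32016 + 239 = -31777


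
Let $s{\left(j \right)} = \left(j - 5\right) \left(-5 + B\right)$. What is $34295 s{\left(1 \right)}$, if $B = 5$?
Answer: $0$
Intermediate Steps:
$s{\left(j \right)} = 0$ ($s{\left(j \right)} = \left(j - 5\right) \left(-5 + 5\right) = \left(-5 + j\right) 0 = 0$)
$34295 s{\left(1 \right)} = 34295 \cdot 0 = 0$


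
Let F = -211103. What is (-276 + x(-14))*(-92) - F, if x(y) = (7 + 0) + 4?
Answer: 235483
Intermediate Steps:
x(y) = 11 (x(y) = 7 + 4 = 11)
(-276 + x(-14))*(-92) - F = (-276 + 11)*(-92) - 1*(-211103) = -265*(-92) + 211103 = 24380 + 211103 = 235483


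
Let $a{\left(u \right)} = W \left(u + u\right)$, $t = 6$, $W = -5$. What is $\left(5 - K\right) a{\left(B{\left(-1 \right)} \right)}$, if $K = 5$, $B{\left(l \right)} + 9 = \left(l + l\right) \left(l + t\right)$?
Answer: $0$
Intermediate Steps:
$B{\left(l \right)} = -9 + 2 l \left(6 + l\right)$ ($B{\left(l \right)} = -9 + \left(l + l\right) \left(l + 6\right) = -9 + 2 l \left(6 + l\right)$)
$a{\left(u \right)} = - 10 u$ ($a{\left(u \right)} = - 5 \left(u + u\right) = - 5 \cdot 2 u = - 10 u$)
$\left(5 - K\right) a{\left(B{\left(-1 \right)} \right)} = \left(5 - 5\right) \left(- 10 \left(-9 + 2 \left(-1\right)^{2} + 12 \left(-1\right)\right)\right) = \left(5 - 5\right) \left(- 10 \left(-9 + 2 \cdot 1 - 12\right)\right) = 0 \left(- 10 \left(-9 + 2 - 12\right)\right) = 0 \left(\left(-10\right) \left(-19\right)\right) = 0 \cdot 190 = 0$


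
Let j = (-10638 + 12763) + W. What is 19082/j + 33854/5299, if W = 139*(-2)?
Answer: 163643856/9787253 ≈ 16.720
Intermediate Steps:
W = -278
j = 1847 (j = (-10638 + 12763) - 278 = 2125 - 278 = 1847)
19082/j + 33854/5299 = 19082/1847 + 33854/5299 = 163643856/9787253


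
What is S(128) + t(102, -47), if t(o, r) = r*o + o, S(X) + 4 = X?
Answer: -4568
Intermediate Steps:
S(X) = -4 + X
t(o, r) = o + o*r (t(o, r) = o*r + o = o + o*r)
S(128) + t(102, -47) = (-4 + 128) + 102*(1 - 47) = 124 + 102*(-46) = 124 - 4692 = -4568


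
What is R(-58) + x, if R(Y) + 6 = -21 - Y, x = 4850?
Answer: 4881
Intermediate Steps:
R(Y) = -27 - Y (R(Y) = -6 + (-21 - Y) = -27 - Y)
R(-58) + x = (-27 - 1*(-58)) + 4850 = (-27 + 58) + 4850 = 31 + 4850 = 4881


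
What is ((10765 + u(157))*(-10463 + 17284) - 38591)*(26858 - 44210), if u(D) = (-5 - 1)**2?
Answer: -1277715040560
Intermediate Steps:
u(D) = 36 (u(D) = (-6)**2 = 36)
((10765 + u(157))*(-10463 + 17284) - 38591)*(26858 - 44210) = ((10765 + 36)*(-10463 + 17284) - 38591)*(26858 - 44210) = (10801*6821 - 38591)*(-17352) = (73673621 - 38591)*(-17352) = 73635030*(-17352) = -1277715040560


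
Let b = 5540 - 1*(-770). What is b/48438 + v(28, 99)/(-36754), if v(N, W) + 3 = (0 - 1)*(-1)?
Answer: 2521898/19350981 ≈ 0.13032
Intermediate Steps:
b = 6310 (b = 5540 + 770 = 6310)
v(N, W) = -2 (v(N, W) = -3 + (0 - 1)*(-1) = -3 - 1*(-1) = -3 + 1 = -2)
b/48438 + v(28, 99)/(-36754) = 6310/48438 - 2/(-36754) = 6310*(1/48438) - 2*(-1/36754) = 3155/24219 + 1/18377 = 2521898/19350981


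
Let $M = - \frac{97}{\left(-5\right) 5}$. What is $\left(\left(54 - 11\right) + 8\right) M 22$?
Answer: $\frac{108834}{25} \approx 4353.4$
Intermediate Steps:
$M = \frac{97}{25}$ ($M = - \frac{97}{-25} = \left(-97\right) \left(- \frac{1}{25}\right) = \frac{97}{25} \approx 3.88$)
$\left(\left(54 - 11\right) + 8\right) M 22 = \left(\left(54 - 11\right) + 8\right) \frac{97}{25} \cdot 22 = \left(43 + 8\right) \frac{97}{25} \cdot 22 = 51 \cdot \frac{97}{25} \cdot 22 = \frac{4947}{25} \cdot 22 = \frac{108834}{25}$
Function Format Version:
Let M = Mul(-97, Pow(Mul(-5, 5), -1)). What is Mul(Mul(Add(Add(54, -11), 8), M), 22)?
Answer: Rational(108834, 25) ≈ 4353.4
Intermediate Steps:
M = Rational(97, 25) (M = Mul(-97, Pow(-25, -1)) = Mul(-97, Rational(-1, 25)) = Rational(97, 25) ≈ 3.8800)
Mul(Mul(Add(Add(54, -11), 8), M), 22) = Mul(Mul(Add(Add(54, -11), 8), Rational(97, 25)), 22) = Mul(Mul(Add(43, 8), Rational(97, 25)), 22) = Mul(Mul(51, Rational(97, 25)), 22) = Mul(Rational(4947, 25), 22) = Rational(108834, 25)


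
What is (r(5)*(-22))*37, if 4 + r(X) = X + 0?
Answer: -814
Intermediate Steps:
r(X) = -4 + X (r(X) = -4 + (X + 0) = -4 + X)
(r(5)*(-22))*37 = ((-4 + 5)*(-22))*37 = (1*(-22))*37 = -22*37 = -814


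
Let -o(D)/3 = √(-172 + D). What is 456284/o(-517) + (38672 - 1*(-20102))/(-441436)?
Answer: -29387/220718 + 456284*I*√689/2067 ≈ -0.13314 + 5794.3*I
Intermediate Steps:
o(D) = -3*√(-172 + D)
456284/o(-517) + (38672 - 1*(-20102))/(-441436) = 456284/((-3*√(-172 - 517))) + (38672 - 1*(-20102))/(-441436) = 456284/((-3*I*√689)) + (38672 + 20102)*(-1/441436) = 456284/((-3*I*√689)) + 58774*(-1/441436) = 456284/((-3*I*√689)) - 29387/220718 = 456284*(I*√689/2067) - 29387/220718 = 456284*I*√689/2067 - 29387/220718 = -29387/220718 + 456284*I*√689/2067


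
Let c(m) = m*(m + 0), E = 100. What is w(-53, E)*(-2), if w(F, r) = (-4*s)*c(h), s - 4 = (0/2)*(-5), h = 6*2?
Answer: 4608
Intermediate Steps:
h = 12
c(m) = m² (c(m) = m*m = m²)
s = 4 (s = 4 + (0/2)*(-5) = 4 + (0*(½))*(-5) = 4 + 0*(-5) = 4 + 0 = 4)
w(F, r) = -2304 (w(F, r) = -4*4*12² = -16*144 = -2304)
w(-53, E)*(-2) = -2304*(-2) = 4608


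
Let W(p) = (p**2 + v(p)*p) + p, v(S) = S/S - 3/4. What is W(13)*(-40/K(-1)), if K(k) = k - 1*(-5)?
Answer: -3705/2 ≈ -1852.5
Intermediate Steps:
K(k) = 5 + k (K(k) = k + 5 = 5 + k)
v(S) = 1/4 (v(S) = 1 - 3*1/4 = 1 - 3/4 = 1/4)
W(p) = p**2 + 5*p/4 (W(p) = (p**2 + p/4) + p = p**2 + 5*p/4)
W(13)*(-40/K(-1)) = ((1/4)*13*(5 + 4*13))*(-40/(5 - 1)) = ((1/4)*13*(5 + 52))*(-40/4) = ((1/4)*13*57)*(-40*1/4) = (741/4)*(-10) = -3705/2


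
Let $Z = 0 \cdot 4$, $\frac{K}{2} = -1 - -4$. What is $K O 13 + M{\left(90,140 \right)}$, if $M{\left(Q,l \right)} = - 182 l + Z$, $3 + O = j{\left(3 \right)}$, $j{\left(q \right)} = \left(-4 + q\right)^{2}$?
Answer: $-25636$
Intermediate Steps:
$K = 6$ ($K = 2 \left(-1 - -4\right) = 2 \left(-1 + 4\right) = 2 \cdot 3 = 6$)
$Z = 0$
$O = -2$ ($O = -3 + \left(-4 + 3\right)^{2} = -3 + \left(-1\right)^{2} = -3 + 1 = -2$)
$M{\left(Q,l \right)} = - 182 l$ ($M{\left(Q,l \right)} = - 182 l + 0 = - 182 l$)
$K O 13 + M{\left(90,140 \right)} = 6 \left(-2\right) 13 - 25480 = \left(-12\right) 13 - 25480 = -156 - 25480 = -25636$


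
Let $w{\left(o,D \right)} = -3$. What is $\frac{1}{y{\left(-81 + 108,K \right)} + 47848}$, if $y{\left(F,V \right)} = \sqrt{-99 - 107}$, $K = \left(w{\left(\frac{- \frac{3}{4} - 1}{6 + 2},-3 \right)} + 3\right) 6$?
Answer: $\frac{23924}{1144715655} - \frac{i \sqrt{206}}{2289431310} \approx 2.09 \cdot 10^{-5} - 6.2691 \cdot 10^{-9} i$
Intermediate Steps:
$K = 0$ ($K = \left(-3 + 3\right) 6 = 0 \cdot 6 = 0$)
$y{\left(F,V \right)} = i \sqrt{206}$ ($y{\left(F,V \right)} = \sqrt{-206} = i \sqrt{206}$)
$\frac{1}{y{\left(-81 + 108,K \right)} + 47848} = \frac{1}{i \sqrt{206} + 47848} = \frac{1}{47848 + i \sqrt{206}}$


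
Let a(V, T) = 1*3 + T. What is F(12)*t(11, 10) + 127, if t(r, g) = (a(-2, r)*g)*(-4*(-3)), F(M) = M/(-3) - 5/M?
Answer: -7293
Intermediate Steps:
a(V, T) = 3 + T
F(M) = -5/M - M/3 (F(M) = M*(-⅓) - 5/M = -M/3 - 5/M = -5/M - M/3)
t(r, g) = 12*g*(3 + r) (t(r, g) = ((3 + r)*g)*(-4*(-3)) = (g*(3 + r))*12 = 12*g*(3 + r))
F(12)*t(11, 10) + 127 = (-5/12 - ⅓*12)*(12*10*(3 + 11)) + 127 = (-5*1/12 - 4)*(12*10*14) + 127 = (-5/12 - 4)*1680 + 127 = -53/12*1680 + 127 = -7420 + 127 = -7293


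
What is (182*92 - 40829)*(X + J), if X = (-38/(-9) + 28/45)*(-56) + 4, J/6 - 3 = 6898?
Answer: -8917432714/9 ≈ -9.9083e+8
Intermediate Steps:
J = 41406 (J = 18 + 6*6898 = 18 + 41388 = 41406)
X = -12028/45 (X = (-38*(-1/9) + 28*(1/45))*(-56) + 4 = (38/9 + 28/45)*(-56) + 4 = (218/45)*(-56) + 4 = -12208/45 + 4 = -12028/45 ≈ -267.29)
(182*92 - 40829)*(X + J) = (182*92 - 40829)*(-12028/45 + 41406) = (16744 - 40829)*(1851242/45) = -24085*1851242/45 = -8917432714/9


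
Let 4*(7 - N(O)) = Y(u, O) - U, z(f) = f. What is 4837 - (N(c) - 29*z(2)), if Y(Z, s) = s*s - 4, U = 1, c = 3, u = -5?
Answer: 4889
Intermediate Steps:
Y(Z, s) = -4 + s² (Y(Z, s) = s² - 4 = -4 + s²)
N(O) = 33/4 - O²/4 (N(O) = 7 - ((-4 + O²) - 1*1)/4 = 7 - ((-4 + O²) - 1)/4 = 7 - (-5 + O²)/4 = 7 + (5/4 - O²/4) = 33/4 - O²/4)
4837 - (N(c) - 29*z(2)) = 4837 - ((33/4 - ¼*3²) - 29*2) = 4837 - ((33/4 - ¼*9) - 58) = 4837 - ((33/4 - 9/4) - 58) = 4837 - (6 - 58) = 4837 - 1*(-52) = 4837 + 52 = 4889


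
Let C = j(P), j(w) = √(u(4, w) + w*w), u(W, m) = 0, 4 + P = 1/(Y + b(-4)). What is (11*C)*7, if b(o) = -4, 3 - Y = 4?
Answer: 1617/5 ≈ 323.40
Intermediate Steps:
Y = -1 (Y = 3 - 1*4 = 3 - 4 = -1)
P = -21/5 (P = -4 + 1/(-1 - 4) = -4 + 1/(-5) = -4 - ⅕ = -21/5 ≈ -4.2000)
j(w) = √(w²) (j(w) = √(0 + w*w) = √(0 + w²) = √(w²))
C = 21/5 (C = √((-21/5)²) = √(441/25) = 21/5 ≈ 4.2000)
(11*C)*7 = (11*(21/5))*7 = (231/5)*7 = 1617/5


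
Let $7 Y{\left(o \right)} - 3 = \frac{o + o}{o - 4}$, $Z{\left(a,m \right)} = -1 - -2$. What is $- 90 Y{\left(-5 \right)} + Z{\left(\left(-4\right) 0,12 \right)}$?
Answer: $- \frac{363}{7} \approx -51.857$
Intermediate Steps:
$Z{\left(a,m \right)} = 1$ ($Z{\left(a,m \right)} = -1 + 2 = 1$)
$Y{\left(o \right)} = \frac{3}{7} + \frac{2 o}{7 \left(-4 + o\right)}$ ($Y{\left(o \right)} = \frac{3}{7} + \frac{\left(o + o\right) \frac{1}{o - 4}}{7} = \frac{3}{7} + \frac{2 o \frac{1}{-4 + o}}{7} = \frac{3}{7} + \frac{2 o}{7 \left(-4 + o\right)}$)
$- 90 Y{\left(-5 \right)} + Z{\left(\left(-4\right) 0,12 \right)} = - 90 \frac{-12 + 5 \left(-5\right)}{7 \left(-4 - 5\right)} + 1 = - 90 \frac{-12 - 25}{7 \left(-9\right)} + 1 = - 90 \cdot \frac{1}{7} \left(- \frac{1}{9}\right) \left(-37\right) + 1 = \left(-90\right) \frac{37}{63} + 1 = - \frac{370}{7} + 1 = - \frac{363}{7}$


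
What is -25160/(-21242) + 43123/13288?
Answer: 625172423/141131848 ≈ 4.4297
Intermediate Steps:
-25160/(-21242) + 43123/13288 = -25160*(-1/21242) + 43123*(1/13288) = 12580/10621 + 43123/13288 = 625172423/141131848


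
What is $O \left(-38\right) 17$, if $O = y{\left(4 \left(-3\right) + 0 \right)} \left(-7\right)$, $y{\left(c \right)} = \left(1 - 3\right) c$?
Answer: $108528$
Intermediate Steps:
$y{\left(c \right)} = - 2 c$
$O = -168$ ($O = - 2 \left(4 \left(-3\right) + 0\right) \left(-7\right) = - 2 \left(-12 + 0\right) \left(-7\right) = \left(-2\right) \left(-12\right) \left(-7\right) = 24 \left(-7\right) = -168$)
$O \left(-38\right) 17 = \left(-168\right) \left(-38\right) 17 = 6384 \cdot 17 = 108528$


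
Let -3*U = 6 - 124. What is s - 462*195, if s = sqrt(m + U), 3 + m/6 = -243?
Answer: -90090 + I*sqrt(12930)/3 ≈ -90090.0 + 37.903*I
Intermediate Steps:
m = -1476 (m = -18 + 6*(-243) = -18 - 1458 = -1476)
U = 118/3 (U = -(6 - 124)/3 = -1/3*(-118) = 118/3 ≈ 39.333)
s = I*sqrt(12930)/3 (s = sqrt(-1476 + 118/3) = sqrt(-4310/3) = I*sqrt(12930)/3 ≈ 37.903*I)
s - 462*195 = I*sqrt(12930)/3 - 462*195 = I*sqrt(12930)/3 - 90090 = -90090 + I*sqrt(12930)/3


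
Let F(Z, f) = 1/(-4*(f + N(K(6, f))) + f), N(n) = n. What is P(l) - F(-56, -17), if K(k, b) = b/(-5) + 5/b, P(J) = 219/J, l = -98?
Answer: -726431/321342 ≈ -2.2606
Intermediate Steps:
K(k, b) = 5/b - b/5 (K(k, b) = b*(-1/5) + 5/b = -b/5 + 5/b = 5/b - b/5)
F(Z, f) = 1/(-20/f - 11*f/5) (F(Z, f) = 1/(-4*(f + (5/f - f/5)) + f) = 1/(-4*(5/f + 4*f/5) + f) = 1/((-20/f - 16*f/5) + f) = 1/(-20/f - 11*f/5))
P(l) - F(-56, -17) = 219/(-98) - (-5)*(-17)/(100 + 11*(-17)**2) = 219*(-1/98) - (-5)*(-17)/(100 + 11*289) = -219/98 - (-5)*(-17)/(100 + 3179) = -219/98 - (-5)*(-17)/3279 = -219/98 - 1*85/3279 = -219/98 - 85/3279 = -726431/321342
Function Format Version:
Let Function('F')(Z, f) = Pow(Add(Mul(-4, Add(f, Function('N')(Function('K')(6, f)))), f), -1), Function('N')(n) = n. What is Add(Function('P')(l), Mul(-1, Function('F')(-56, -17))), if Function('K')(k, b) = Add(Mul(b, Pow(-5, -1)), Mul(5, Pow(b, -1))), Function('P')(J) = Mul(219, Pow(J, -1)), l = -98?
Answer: Rational(-726431, 321342) ≈ -2.2606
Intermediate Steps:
Function('K')(k, b) = Add(Mul(5, Pow(b, -1)), Mul(Rational(-1, 5), b)) (Function('K')(k, b) = Add(Mul(b, Rational(-1, 5)), Mul(5, Pow(b, -1))) = Add(Mul(Rational(-1, 5), b), Mul(5, Pow(b, -1))) = Add(Mul(5, Pow(b, -1)), Mul(Rational(-1, 5), b)))
Function('F')(Z, f) = Pow(Add(Mul(-20, Pow(f, -1)), Mul(Rational(-11, 5), f)), -1) (Function('F')(Z, f) = Pow(Add(Mul(-4, Add(f, Add(Mul(5, Pow(f, -1)), Mul(Rational(-1, 5), f)))), f), -1) = Pow(Add(Mul(-4, Add(Mul(5, Pow(f, -1)), Mul(Rational(4, 5), f))), f), -1) = Pow(Add(Add(Mul(-20, Pow(f, -1)), Mul(Rational(-16, 5), f)), f), -1) = Pow(Add(Mul(-20, Pow(f, -1)), Mul(Rational(-11, 5), f)), -1))
Add(Function('P')(l), Mul(-1, Function('F')(-56, -17))) = Add(Mul(219, Pow(-98, -1)), Mul(-1, Mul(-5, -17, Pow(Add(100, Mul(11, Pow(-17, 2))), -1)))) = Add(Mul(219, Rational(-1, 98)), Mul(-1, Mul(-5, -17, Pow(Add(100, Mul(11, 289)), -1)))) = Add(Rational(-219, 98), Mul(-1, Mul(-5, -17, Pow(Add(100, 3179), -1)))) = Add(Rational(-219, 98), Mul(-1, Mul(-5, -17, Pow(3279, -1)))) = Add(Rational(-219, 98), Mul(-1, Mul(-5, -17, Rational(1, 3279)))) = Add(Rational(-219, 98), Mul(-1, Rational(85, 3279))) = Add(Rational(-219, 98), Rational(-85, 3279)) = Rational(-726431, 321342)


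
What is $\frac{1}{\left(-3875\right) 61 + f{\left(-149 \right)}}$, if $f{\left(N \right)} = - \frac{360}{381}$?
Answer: $- \frac{127}{30019745} \approx -4.2305 \cdot 10^{-6}$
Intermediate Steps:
$f{\left(N \right)} = - \frac{120}{127}$ ($f{\left(N \right)} = \left(-360\right) \frac{1}{381} = - \frac{120}{127}$)
$\frac{1}{\left(-3875\right) 61 + f{\left(-149 \right)}} = \frac{1}{\left(-3875\right) 61 - \frac{120}{127}} = \frac{1}{-236375 - \frac{120}{127}} = \frac{1}{- \frac{30019745}{127}} = - \frac{127}{30019745}$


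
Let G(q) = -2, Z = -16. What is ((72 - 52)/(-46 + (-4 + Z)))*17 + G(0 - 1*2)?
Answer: -236/33 ≈ -7.1515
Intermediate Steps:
((72 - 52)/(-46 + (-4 + Z)))*17 + G(0 - 1*2) = ((72 - 52)/(-46 + (-4 - 16)))*17 - 2 = (20/(-46 - 20))*17 - 2 = (20/(-66))*17 - 2 = (20*(-1/66))*17 - 2 = -10/33*17 - 2 = -170/33 - 2 = -236/33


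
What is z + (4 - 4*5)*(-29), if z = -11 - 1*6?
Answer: 447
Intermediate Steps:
z = -17 (z = -11 - 6 = -17)
z + (4 - 4*5)*(-29) = -17 + (4 - 4*5)*(-29) = -17 + (4 - 20)*(-29) = -17 - 16*(-29) = -17 + 464 = 447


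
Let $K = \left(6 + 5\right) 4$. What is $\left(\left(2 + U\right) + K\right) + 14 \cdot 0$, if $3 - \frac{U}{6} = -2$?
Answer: $76$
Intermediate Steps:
$U = 30$ ($U = 18 - -12 = 18 + 12 = 30$)
$K = 44$ ($K = 11 \cdot 4 = 44$)
$\left(\left(2 + U\right) + K\right) + 14 \cdot 0 = \left(\left(2 + 30\right) + 44\right) + 14 \cdot 0 = \left(32 + 44\right) + 0 = 76 + 0 = 76$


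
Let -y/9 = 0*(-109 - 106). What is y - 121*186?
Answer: -22506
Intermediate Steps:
y = 0 (y = -0*(-109 - 106) = -0*(-215) = -9*0 = 0)
y - 121*186 = 0 - 121*186 = 0 - 22506 = -22506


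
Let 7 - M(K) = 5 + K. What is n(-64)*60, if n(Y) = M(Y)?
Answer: 3960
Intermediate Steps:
M(K) = 2 - K (M(K) = 7 - (5 + K) = 7 + (-5 - K) = 2 - K)
n(Y) = 2 - Y
n(-64)*60 = (2 - 1*(-64))*60 = (2 + 64)*60 = 66*60 = 3960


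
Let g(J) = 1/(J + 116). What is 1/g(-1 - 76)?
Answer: 39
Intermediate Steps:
g(J) = 1/(116 + J)
1/g(-1 - 76) = 1/(1/(116 + (-1 - 76))) = 1/(1/(116 - 77)) = 1/(1/39) = 39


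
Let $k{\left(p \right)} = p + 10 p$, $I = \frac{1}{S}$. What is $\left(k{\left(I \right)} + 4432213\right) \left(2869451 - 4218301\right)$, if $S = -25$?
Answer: $-5978389911556$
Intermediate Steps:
$I = - \frac{1}{25}$ ($I = \frac{1}{-25} = - \frac{1}{25} \approx -0.04$)
$k{\left(p \right)} = 11 p$
$\left(k{\left(I \right)} + 4432213\right) \left(2869451 - 4218301\right) = \left(11 \left(- \frac{1}{25}\right) + 4432213\right) \left(2869451 - 4218301\right) = \left(- \frac{11}{25} + 4432213\right) \left(-1348850\right) = \frac{110805314}{25} \left(-1348850\right) = -5978389911556$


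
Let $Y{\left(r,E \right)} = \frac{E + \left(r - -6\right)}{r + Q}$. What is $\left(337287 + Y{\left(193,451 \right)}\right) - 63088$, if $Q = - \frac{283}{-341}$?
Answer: $\frac{9061839377}{33048} \approx 2.742 \cdot 10^{5}$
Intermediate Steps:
$Q = \frac{283}{341}$ ($Q = \left(-283\right) \left(- \frac{1}{341}\right) = \frac{283}{341} \approx 0.82991$)
$Y{\left(r,E \right)} = \frac{6 + E + r}{\frac{283}{341} + r}$ ($Y{\left(r,E \right)} = \frac{E + \left(r - -6\right)}{r + \frac{283}{341}} = \frac{E + \left(r + 6\right)}{\frac{283}{341} + r} = \frac{E + \left(6 + r\right)}{\frac{283}{341} + r} = \frac{6 + E + r}{\frac{283}{341} + r}$)
$\left(337287 + Y{\left(193,451 \right)}\right) - 63088 = \left(337287 + \frac{341 \left(6 + 451 + 193\right)}{283 + 341 \cdot 193}\right) - 63088 = \left(337287 + 341 \frac{1}{283 + 65813} \cdot 650\right) - 63088 = \left(337287 + 341 \cdot \frac{1}{66096} \cdot 650\right) - 63088 = \left(337287 + \frac{110825}{33048}\right) - 63088 = \frac{11146771601}{33048} - 63088 = \frac{9061839377}{33048}$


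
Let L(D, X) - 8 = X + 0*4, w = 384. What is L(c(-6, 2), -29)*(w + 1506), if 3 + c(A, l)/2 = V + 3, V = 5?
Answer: -39690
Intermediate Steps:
c(A, l) = 10 (c(A, l) = -6 + 2*(5 + 3) = -6 + 2*8 = -6 + 16 = 10)
L(D, X) = 8 + X (L(D, X) = 8 + (X + 0*4) = 8 + (X + 0) = 8 + X)
L(c(-6, 2), -29)*(w + 1506) = (8 - 29)*(384 + 1506) = -21*1890 = -39690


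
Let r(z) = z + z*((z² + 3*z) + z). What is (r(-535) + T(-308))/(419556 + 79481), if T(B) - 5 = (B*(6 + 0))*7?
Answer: -151998941/499037 ≈ -304.58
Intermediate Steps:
T(B) = 5 + 42*B (T(B) = 5 + (B*(6 + 0))*7 = 5 + (B*6)*7 = 5 + (6*B)*7 = 5 + 42*B)
r(z) = z + z*(z² + 4*z)
(r(-535) + T(-308))/(419556 + 79481) = (-535*(1 + (-535)² + 4*(-535)) + (5 + 42*(-308)))/(419556 + 79481) = (-535*(1 + 286225 - 2140) + (5 - 12936))/499037 = (-535*284086 - 12931)*(1/499037) = (-151986010 - 12931)*(1/499037) = -151998941*1/499037 = -151998941/499037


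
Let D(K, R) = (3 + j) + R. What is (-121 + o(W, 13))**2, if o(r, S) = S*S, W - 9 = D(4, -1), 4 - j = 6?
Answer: 2304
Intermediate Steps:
j = -2 (j = 4 - 1*6 = 4 - 6 = -2)
D(K, R) = 1 + R (D(K, R) = (3 - 2) + R = 1 + R)
W = 9 (W = 9 + (1 - 1) = 9 + 0 = 9)
o(r, S) = S**2
(-121 + o(W, 13))**2 = (-121 + 13**2)**2 = (-121 + 169)**2 = 48**2 = 2304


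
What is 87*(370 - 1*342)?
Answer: 2436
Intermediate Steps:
87*(370 - 1*342) = 87*(370 - 342) = 87*28 = 2436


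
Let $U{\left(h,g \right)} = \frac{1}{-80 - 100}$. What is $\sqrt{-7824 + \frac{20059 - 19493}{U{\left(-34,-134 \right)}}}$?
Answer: $2 i \sqrt{27426} \approx 331.22 i$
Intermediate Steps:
$U{\left(h,g \right)} = - \frac{1}{180}$ ($U{\left(h,g \right)} = \frac{1}{-180} = - \frac{1}{180}$)
$\sqrt{-7824 + \frac{20059 - 19493}{U{\left(-34,-134 \right)}}} = \sqrt{-7824 + \frac{20059 - 19493}{- \frac{1}{180}}} = \sqrt{-7824 + \left(20059 - 19493\right) \left(-180\right)} = \sqrt{-7824 + 566 \left(-180\right)} = \sqrt{-7824 - 101880} = \sqrt{-109704} = 2 i \sqrt{27426}$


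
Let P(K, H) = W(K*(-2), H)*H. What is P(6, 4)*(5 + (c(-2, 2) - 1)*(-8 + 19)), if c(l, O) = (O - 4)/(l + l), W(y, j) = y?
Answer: 24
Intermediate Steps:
P(K, H) = -2*H*K (P(K, H) = (K*(-2))*H = (-2*K)*H = -2*H*K)
c(l, O) = (-4 + O)/(2*l) (c(l, O) = (-4 + O)/((2*l)) = (-4 + O)*(1/(2*l)) = (-4 + O)/(2*l))
P(6, 4)*(5 + (c(-2, 2) - 1)*(-8 + 19)) = (-2*4*6)*(5 + ((½)*(-4 + 2)/(-2) - 1)*(-8 + 19)) = -48*(5 + ((½)*(-½)*(-2) - 1)*11) = -48*(5 + (½ - 1)*11) = -48*(5 - ½*11) = -48*(5 - 11/2) = -48*(-½) = 24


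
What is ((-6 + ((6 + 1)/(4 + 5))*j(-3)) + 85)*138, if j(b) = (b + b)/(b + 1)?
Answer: 11224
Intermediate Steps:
j(b) = 2*b/(1 + b) (j(b) = (2*b)/(1 + b) = 2*b/(1 + b))
((-6 + ((6 + 1)/(4 + 5))*j(-3)) + 85)*138 = ((-6 + ((6 + 1)/(4 + 5))*(2*(-3)/(1 - 3))) + 85)*138 = ((-6 + (7/9)*(2*(-3)/(-2))) + 85)*138 = ((-6 + (7*(1/9))*(2*(-3)*(-1/2))) + 85)*138 = ((-6 + (7/9)*3) + 85)*138 = ((-6 + 7/3) + 85)*138 = (-11/3 + 85)*138 = (244/3)*138 = 11224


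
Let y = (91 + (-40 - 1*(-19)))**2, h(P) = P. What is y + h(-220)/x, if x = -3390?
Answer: 1661122/339 ≈ 4900.1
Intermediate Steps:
y = 4900 (y = (91 + (-40 + 19))**2 = (91 - 21)**2 = 70**2 = 4900)
y + h(-220)/x = 4900 - 220/(-3390) = 4900 - 220*(-1/3390) = 4900 + 22/339 = 1661122/339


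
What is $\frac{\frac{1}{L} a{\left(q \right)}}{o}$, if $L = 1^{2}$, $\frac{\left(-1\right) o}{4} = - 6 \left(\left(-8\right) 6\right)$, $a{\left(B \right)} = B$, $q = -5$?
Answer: $\frac{5}{1152} \approx 0.0043403$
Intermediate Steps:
$o = -1152$ ($o = - 4 \left(- 6 \left(\left(-8\right) 6\right)\right) = - 4 \left(\left(-6\right) \left(-48\right)\right) = \left(-4\right) 288 = -1152$)
$L = 1$
$\frac{\frac{1}{L} a{\left(q \right)}}{o} = \frac{1^{-1} \left(-5\right)}{-1152} = 1 \left(-5\right) \left(- \frac{1}{1152}\right) = \left(-5\right) \left(- \frac{1}{1152}\right) = \frac{5}{1152}$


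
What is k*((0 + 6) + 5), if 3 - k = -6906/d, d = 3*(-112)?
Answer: -10813/56 ≈ -193.09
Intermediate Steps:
d = -336
k = -983/56 (k = 3 - (-6906)/(-336) = 3 - (-6906)*(-1)/336 = 3 - 1*1151/56 = 3 - 1151/56 = -983/56 ≈ -17.554)
k*((0 + 6) + 5) = -983*((0 + 6) + 5)/56 = -983*(6 + 5)/56 = -983/56*11 = -10813/56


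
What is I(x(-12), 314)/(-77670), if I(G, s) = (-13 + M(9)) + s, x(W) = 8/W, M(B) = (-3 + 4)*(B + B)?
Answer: -319/77670 ≈ -0.0041071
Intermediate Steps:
M(B) = 2*B (M(B) = 1*(2*B) = 2*B)
I(G, s) = 5 + s (I(G, s) = (-13 + 2*9) + s = (-13 + 18) + s = 5 + s)
I(x(-12), 314)/(-77670) = (5 + 314)/(-77670) = 319*(-1/77670) = -319/77670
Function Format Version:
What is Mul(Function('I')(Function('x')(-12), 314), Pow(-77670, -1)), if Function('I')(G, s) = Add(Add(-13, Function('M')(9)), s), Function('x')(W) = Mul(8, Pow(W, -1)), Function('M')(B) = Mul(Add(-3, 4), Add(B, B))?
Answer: Rational(-319, 77670) ≈ -0.0041071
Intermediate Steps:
Function('M')(B) = Mul(2, B) (Function('M')(B) = Mul(1, Mul(2, B)) = Mul(2, B))
Function('I')(G, s) = Add(5, s) (Function('I')(G, s) = Add(Add(-13, Mul(2, 9)), s) = Add(Add(-13, 18), s) = Add(5, s))
Mul(Function('I')(Function('x')(-12), 314), Pow(-77670, -1)) = Mul(Add(5, 314), Pow(-77670, -1)) = Mul(319, Rational(-1, 77670)) = Rational(-319, 77670)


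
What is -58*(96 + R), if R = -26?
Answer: -4060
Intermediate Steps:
-58*(96 + R) = -58*(96 - 26) = -58*70 = -4060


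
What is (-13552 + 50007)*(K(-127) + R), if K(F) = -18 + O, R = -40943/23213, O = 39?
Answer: 16278251150/23213 ≈ 7.0126e+5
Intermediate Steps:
R = -40943/23213 (R = -40943*1/23213 = -40943/23213 ≈ -1.7638)
K(F) = 21 (K(F) = -18 + 39 = 21)
(-13552 + 50007)*(K(-127) + R) = (-13552 + 50007)*(21 - 40943/23213) = 36455*(446530/23213) = 16278251150/23213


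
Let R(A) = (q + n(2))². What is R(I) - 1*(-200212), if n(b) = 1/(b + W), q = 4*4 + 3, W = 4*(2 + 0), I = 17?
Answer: 20057681/100 ≈ 2.0058e+5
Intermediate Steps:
W = 8 (W = 4*2 = 8)
q = 19 (q = 16 + 3 = 19)
n(b) = 1/(8 + b) (n(b) = 1/(b + 8) = 1/(8 + b))
R(A) = 36481/100 (R(A) = (19 + 1/(8 + 2))² = (19 + 1/10)² = (19 + ⅒)² = (191/10)² = 36481/100)
R(I) - 1*(-200212) = 36481/100 - 1*(-200212) = 36481/100 + 200212 = 20057681/100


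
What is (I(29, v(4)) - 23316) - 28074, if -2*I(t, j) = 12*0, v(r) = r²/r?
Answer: -51390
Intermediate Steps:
v(r) = r
I(t, j) = 0 (I(t, j) = -6*0 = -½*0 = 0)
(I(29, v(4)) - 23316) - 28074 = (0 - 23316) - 28074 = -23316 - 28074 = -51390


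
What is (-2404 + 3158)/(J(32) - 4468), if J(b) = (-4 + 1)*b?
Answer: -377/2282 ≈ -0.16521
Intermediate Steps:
J(b) = -3*b
(-2404 + 3158)/(J(32) - 4468) = (-2404 + 3158)/(-3*32 - 4468) = 754/(-96 - 4468) = 754/(-4564) = 754*(-1/4564) = -377/2282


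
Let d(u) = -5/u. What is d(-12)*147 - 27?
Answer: 137/4 ≈ 34.250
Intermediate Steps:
d(-12)*147 - 27 = -5/(-12)*147 - 27 = -5*(-1/12)*147 - 27 = (5/12)*147 - 27 = 245/4 - 27 = 137/4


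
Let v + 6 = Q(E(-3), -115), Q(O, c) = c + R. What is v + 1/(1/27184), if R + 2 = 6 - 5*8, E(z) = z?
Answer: 27027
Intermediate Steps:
R = -36 (R = -2 + (6 - 5*8) = -2 + (6 - 40) = -2 - 34 = -36)
Q(O, c) = -36 + c (Q(O, c) = c - 36 = -36 + c)
v = -157 (v = -6 + (-36 - 115) = -6 - 151 = -157)
v + 1/(1/27184) = -157 + 1/(1/27184) = -157 + 27184 = 27027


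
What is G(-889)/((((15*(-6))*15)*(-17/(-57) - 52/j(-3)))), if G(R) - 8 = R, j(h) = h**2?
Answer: -16739/140550 ≈ -0.11910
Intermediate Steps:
G(R) = 8 + R
G(-889)/((((15*(-6))*15)*(-17/(-57) - 52/j(-3)))) = (8 - 889)/((((15*(-6))*15)*(-17/(-57) - 52/((-3)**2)))) = -881*(-1/(1350*(-17*(-1/57) - 52/9))) = -881*(-1/(1350*(17/57 - 52*1/9))) = -881*(-1/(1350*(17/57 - 52/9))) = -881/((-1350*(-937/171))) = -881/140550/19 = -881*19/140550 = -16739/140550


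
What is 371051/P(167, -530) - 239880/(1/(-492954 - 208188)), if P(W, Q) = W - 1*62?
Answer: 17659944381851/105 ≈ 1.6819e+11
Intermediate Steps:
P(W, Q) = -62 + W (P(W, Q) = W - 62 = -62 + W)
371051/P(167, -530) - 239880/(1/(-492954 - 208188)) = 371051/(-62 + 167) - 239880/(1/(-492954 - 208188)) = 371051/105 - 239880/(1/(-701142)) = 371051*(1/105) - 239880/(-1/701142) = 371051/105 - 239880*(-701142) = 371051/105 + 168189942960 = 17659944381851/105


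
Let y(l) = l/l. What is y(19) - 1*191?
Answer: -190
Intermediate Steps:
y(l) = 1
y(19) - 1*191 = 1 - 1*191 = 1 - 191 = -190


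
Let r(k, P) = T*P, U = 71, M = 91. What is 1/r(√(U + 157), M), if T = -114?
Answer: -1/10374 ≈ -9.6395e-5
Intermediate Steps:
r(k, P) = -114*P
1/r(√(U + 157), M) = 1/(-114*91) = 1/(-10374) = -1/10374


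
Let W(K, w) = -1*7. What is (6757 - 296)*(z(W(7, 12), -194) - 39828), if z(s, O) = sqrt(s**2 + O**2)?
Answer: -257328708 + 6461*sqrt(37685) ≈ -2.5607e+8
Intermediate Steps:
W(K, w) = -7
z(s, O) = sqrt(O**2 + s**2)
(6757 - 296)*(z(W(7, 12), -194) - 39828) = (6757 - 296)*(sqrt((-194)**2 + (-7)**2) - 39828) = 6461*(sqrt(37636 + 49) - 39828) = 6461*(sqrt(37685) - 39828) = 6461*(-39828 + sqrt(37685)) = -257328708 + 6461*sqrt(37685)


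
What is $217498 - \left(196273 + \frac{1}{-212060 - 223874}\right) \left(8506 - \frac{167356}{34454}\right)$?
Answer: $- \frac{894918752983452610}{536416787} \approx -1.6683 \cdot 10^{9}$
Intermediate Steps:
$217498 - \left(196273 + \frac{1}{-212060 - 223874}\right) \left(8506 - \frac{167356}{34454}\right) = 217498 - \left(196273 + \frac{1}{-435934}\right) \left(8506 - \frac{11954}{2461}\right) = 217498 - \left(196273 - \frac{1}{435934}\right) \left(8506 - \frac{11954}{2461}\right) = 217498 - \frac{85562073981}{435934} \cdot \frac{20921312}{2461} = 217498 - \frac{895035422561791536}{536416787} = - \frac{894918752983452610}{536416787}$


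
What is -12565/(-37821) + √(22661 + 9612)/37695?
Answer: 1795/5403 + √32273/37695 ≈ 0.33699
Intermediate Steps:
-12565/(-37821) + √(22661 + 9612)/37695 = -12565*(-1/37821) + √32273*(1/37695) = 1795/5403 + √32273/37695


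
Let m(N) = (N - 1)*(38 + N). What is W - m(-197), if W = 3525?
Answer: -27957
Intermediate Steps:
m(N) = (-1 + N)*(38 + N)
W - m(-197) = 3525 - (-38 + (-197)² + 37*(-197)) = 3525 - (-38 + 38809 - 7289) = 3525 - 1*31482 = 3525 - 31482 = -27957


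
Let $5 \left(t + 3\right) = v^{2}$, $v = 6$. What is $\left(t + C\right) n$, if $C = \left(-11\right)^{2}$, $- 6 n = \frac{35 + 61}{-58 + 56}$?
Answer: $\frac{5008}{5} \approx 1001.6$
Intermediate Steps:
$n = 8$ ($n = - \frac{\left(35 + 61\right) \frac{1}{-58 + 56}}{6} = - \frac{96 \frac{1}{-2}}{6} = - \frac{96 \left(- \frac{1}{2}\right)}{6} = \left(- \frac{1}{6}\right) \left(-48\right) = 8$)
$t = \frac{21}{5}$ ($t = -3 + \frac{6^{2}}{5} = -3 + \frac{1}{5} \cdot 36 = -3 + \frac{36}{5} = \frac{21}{5} \approx 4.2$)
$C = 121$
$\left(t + C\right) n = \left(\frac{21}{5} + 121\right) 8 = \frac{626}{5} \cdot 8 = \frac{5008}{5}$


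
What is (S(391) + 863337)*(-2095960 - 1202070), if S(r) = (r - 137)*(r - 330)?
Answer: -2898411002930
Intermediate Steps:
S(r) = (-330 + r)*(-137 + r) (S(r) = (-137 + r)*(-330 + r) = (-330 + r)*(-137 + r))
(S(391) + 863337)*(-2095960 - 1202070) = ((45210 + 391² - 467*391) + 863337)*(-2095960 - 1202070) = ((45210 + 152881 - 182597) + 863337)*(-3298030) = (15494 + 863337)*(-3298030) = 878831*(-3298030) = -2898411002930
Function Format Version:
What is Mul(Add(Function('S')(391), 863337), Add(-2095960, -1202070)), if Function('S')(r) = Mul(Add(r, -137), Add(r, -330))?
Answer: -2898411002930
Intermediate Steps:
Function('S')(r) = Mul(Add(-330, r), Add(-137, r)) (Function('S')(r) = Mul(Add(-137, r), Add(-330, r)) = Mul(Add(-330, r), Add(-137, r)))
Mul(Add(Function('S')(391), 863337), Add(-2095960, -1202070)) = Mul(Add(Add(45210, Pow(391, 2), Mul(-467, 391)), 863337), Add(-2095960, -1202070)) = Mul(Add(Add(45210, 152881, -182597), 863337), -3298030) = Mul(Add(15494, 863337), -3298030) = Mul(878831, -3298030) = -2898411002930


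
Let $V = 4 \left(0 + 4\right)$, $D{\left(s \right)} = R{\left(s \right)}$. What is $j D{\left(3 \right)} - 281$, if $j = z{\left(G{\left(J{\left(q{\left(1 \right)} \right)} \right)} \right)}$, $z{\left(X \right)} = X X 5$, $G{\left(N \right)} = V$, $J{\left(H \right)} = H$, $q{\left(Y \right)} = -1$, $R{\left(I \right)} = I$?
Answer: $3559$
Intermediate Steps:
$D{\left(s \right)} = s$
$V = 16$ ($V = 4 \cdot 4 = 16$)
$G{\left(N \right)} = 16$
$z{\left(X \right)} = 5 X^{2}$ ($z{\left(X \right)} = X^{2} \cdot 5 = 5 X^{2}$)
$j = 1280$ ($j = 5 \cdot 16^{2} = 5 \cdot 256 = 1280$)
$j D{\left(3 \right)} - 281 = 1280 \cdot 3 - 281 = 3840 - 281 = 3559$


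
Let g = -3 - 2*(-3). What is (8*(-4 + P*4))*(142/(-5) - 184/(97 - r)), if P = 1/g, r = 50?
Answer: 486016/705 ≈ 689.38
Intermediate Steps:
g = 3 (g = -3 + 6 = 3)
P = ⅓ (P = 1/3 = ⅓ ≈ 0.33333)
(8*(-4 + P*4))*(142/(-5) - 184/(97 - r)) = (8*(-4 + (⅓)*4))*(142/(-5) - 184/(97 - 1*50)) = (8*(-4 + 4/3))*(142*(-⅕) - 184/(97 - 50)) = (8*(-8/3))*(-142/5 - 184/47) = -64*(-142/5 - 184*1/47)/3 = -64*(-142/5 - 184/47)/3 = -64/3*(-7594/235) = 486016/705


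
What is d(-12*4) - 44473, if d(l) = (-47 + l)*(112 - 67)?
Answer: -48748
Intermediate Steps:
d(l) = -2115 + 45*l (d(l) = (-47 + l)*45 = -2115 + 45*l)
d(-12*4) - 44473 = (-2115 + 45*(-12*4)) - 44473 = (-2115 + 45*(-48)) - 44473 = (-2115 - 2160) - 44473 = -4275 - 44473 = -48748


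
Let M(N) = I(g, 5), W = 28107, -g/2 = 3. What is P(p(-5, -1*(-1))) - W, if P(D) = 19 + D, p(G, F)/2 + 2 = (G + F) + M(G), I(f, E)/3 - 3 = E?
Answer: -28052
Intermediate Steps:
g = -6 (g = -2*3 = -6)
I(f, E) = 9 + 3*E
M(N) = 24 (M(N) = 9 + 3*5 = 9 + 15 = 24)
p(G, F) = 44 + 2*F + 2*G (p(G, F) = -4 + 2*((G + F) + 24) = -4 + 2*((F + G) + 24) = -4 + 2*(24 + F + G) = -4 + (48 + 2*F + 2*G) = 44 + 2*F + 2*G)
P(p(-5, -1*(-1))) - W = (19 + (44 + 2*(-1*(-1)) + 2*(-5))) - 1*28107 = (19 + (44 + 2*1 - 10)) - 28107 = (19 + (44 + 2 - 10)) - 28107 = (19 + 36) - 28107 = 55 - 28107 = -28052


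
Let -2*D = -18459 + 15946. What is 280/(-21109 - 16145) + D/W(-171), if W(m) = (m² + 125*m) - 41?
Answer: 6374093/41644650 ≈ 0.15306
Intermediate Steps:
W(m) = -41 + m² + 125*m
D = 2513/2 (D = -(-18459 + 15946)/2 = -½*(-2513) = 2513/2 ≈ 1256.5)
280/(-21109 - 16145) + D/W(-171) = 280/(-21109 - 16145) + 2513/(2*(-41 + (-171)² + 125*(-171))) = 280/(-37254) + 2513/(2*(-41 + 29241 - 21375)) = 280*(-1/37254) + (2513/2)/7825 = -20/2661 + (2513/2)*(1/7825) = -20/2661 + 2513/15650 = 6374093/41644650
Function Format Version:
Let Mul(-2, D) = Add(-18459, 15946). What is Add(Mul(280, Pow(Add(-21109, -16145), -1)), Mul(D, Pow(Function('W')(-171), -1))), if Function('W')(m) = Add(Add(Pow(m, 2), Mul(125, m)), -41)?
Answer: Rational(6374093, 41644650) ≈ 0.15306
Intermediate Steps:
Function('W')(m) = Add(-41, Pow(m, 2), Mul(125, m))
D = Rational(2513, 2) (D = Mul(Rational(-1, 2), Add(-18459, 15946)) = Mul(Rational(-1, 2), -2513) = Rational(2513, 2) ≈ 1256.5)
Add(Mul(280, Pow(Add(-21109, -16145), -1)), Mul(D, Pow(Function('W')(-171), -1))) = Add(Mul(280, Pow(Add(-21109, -16145), -1)), Mul(Rational(2513, 2), Pow(Add(-41, Pow(-171, 2), Mul(125, -171)), -1))) = Add(Mul(280, Pow(-37254, -1)), Mul(Rational(2513, 2), Pow(Add(-41, 29241, -21375), -1))) = Add(Mul(280, Rational(-1, 37254)), Mul(Rational(2513, 2), Pow(7825, -1))) = Add(Rational(-20, 2661), Mul(Rational(2513, 2), Rational(1, 7825))) = Add(Rational(-20, 2661), Rational(2513, 15650)) = Rational(6374093, 41644650)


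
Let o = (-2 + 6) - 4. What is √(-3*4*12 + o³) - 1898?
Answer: -1898 + 12*I ≈ -1898.0 + 12.0*I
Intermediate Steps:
o = 0 (o = 4 - 4 = 0)
√(-3*4*12 + o³) - 1898 = √(-3*4*12 + 0³) - 1898 = √(-12*12 + 0) - 1898 = √(-144 + 0) - 1898 = √(-144) - 1898 = 12*I - 1898 = -1898 + 12*I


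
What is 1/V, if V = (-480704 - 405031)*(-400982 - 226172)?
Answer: 1/555492248190 ≈ 1.8002e-12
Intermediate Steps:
V = 555492248190 (V = -885735*(-627154) = 555492248190)
1/V = 1/555492248190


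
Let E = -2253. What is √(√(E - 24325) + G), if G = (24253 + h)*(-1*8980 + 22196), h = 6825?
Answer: √(410726848 + I*√26578) ≈ 20266.0 + 0.e-3*I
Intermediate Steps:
G = 410726848 (G = (24253 + 6825)*(-1*8980 + 22196) = 31078*(-8980 + 22196) = 31078*13216 = 410726848)
√(√(E - 24325) + G) = √(√(-2253 - 24325) + 410726848) = √(√(-26578) + 410726848) = √(I*√26578 + 410726848) = √(410726848 + I*√26578)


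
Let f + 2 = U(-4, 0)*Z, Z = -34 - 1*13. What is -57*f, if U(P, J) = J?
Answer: 114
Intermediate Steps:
Z = -47 (Z = -34 - 13 = -47)
f = -2 (f = -2 + 0*(-47) = -2 + 0 = -2)
-57*f = -57*(-2) = 114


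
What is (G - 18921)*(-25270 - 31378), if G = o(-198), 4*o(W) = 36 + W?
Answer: 1074131052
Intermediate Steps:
o(W) = 9 + W/4 (o(W) = (36 + W)/4 = 9 + W/4)
G = -81/2 (G = 9 + (¼)*(-198) = 9 - 99/2 = -81/2 ≈ -40.500)
(G - 18921)*(-25270 - 31378) = (-81/2 - 18921)*(-25270 - 31378) = -37923/2*(-56648) = 1074131052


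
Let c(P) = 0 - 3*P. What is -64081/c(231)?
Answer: 64081/693 ≈ 92.469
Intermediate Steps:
c(P) = -3*P
-64081/c(231) = -64081/((-3*231)) = -64081/(-693) = -64081*(-1/693) = 64081/693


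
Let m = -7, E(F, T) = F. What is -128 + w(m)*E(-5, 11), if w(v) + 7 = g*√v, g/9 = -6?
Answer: -93 + 270*I*√7 ≈ -93.0 + 714.35*I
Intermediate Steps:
g = -54 (g = 9*(-6) = -54)
w(v) = -7 - 54*√v
-128 + w(m)*E(-5, 11) = -128 + (-7 - 54*I*√7)*(-5) = -128 + (35 + 270*I*√7) = -93 + 270*I*√7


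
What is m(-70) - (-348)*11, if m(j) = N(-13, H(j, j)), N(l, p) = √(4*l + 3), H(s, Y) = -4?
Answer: 3828 + 7*I ≈ 3828.0 + 7.0*I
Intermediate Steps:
N(l, p) = √(3 + 4*l)
m(j) = 7*I (m(j) = √(3 + 4*(-13)) = √(3 - 52) = √(-49) = 7*I)
m(-70) - (-348)*11 = 7*I - (-348)*11 = 7*I - 1*(-3828) = 7*I + 3828 = 3828 + 7*I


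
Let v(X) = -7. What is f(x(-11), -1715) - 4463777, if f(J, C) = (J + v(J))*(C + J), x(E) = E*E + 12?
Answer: -4663109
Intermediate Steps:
x(E) = 12 + E² (x(E) = E² + 12 = 12 + E²)
f(J, C) = (-7 + J)*(C + J) (f(J, C) = (J - 7)*(C + J) = (-7 + J)*(C + J))
f(x(-11), -1715) - 4463777 = ((12 + (-11)²)² - 7*(-1715) - 7*(12 + (-11)²) - 1715*(12 + (-11)²)) - 4463777 = ((12 + 121)² + 12005 - 7*(12 + 121) - 1715*(12 + 121)) - 4463777 = (133² + 12005 - 7*133 - 1715*133) - 4463777 = (17689 + 12005 - 931 - 228095) - 4463777 = -199332 - 4463777 = -4663109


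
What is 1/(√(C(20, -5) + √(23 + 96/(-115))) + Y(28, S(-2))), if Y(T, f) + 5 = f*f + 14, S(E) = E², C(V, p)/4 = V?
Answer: 1/(25 + √(80 + √293135/115)) ≈ 0.029237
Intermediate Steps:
C(V, p) = 4*V
Y(T, f) = 9 + f² (Y(T, f) = -5 + (f*f + 14) = -5 + (f² + 14) = -5 + (14 + f²) = 9 + f²)
1/(√(C(20, -5) + √(23 + 96/(-115))) + Y(28, S(-2))) = 1/(√(4*20 + √(23 + 96/(-115))) + (9 + ((-2)²)²)) = 1/(√(80 + √(23 + 96*(-1/115))) + (9 + 4²)) = 1/(√(80 + √(23 - 96/115)) + (9 + 16)) = 1/(√(80 + √(2549/115)) + 25) = 1/(√(80 + √293135/115) + 25) = 1/(25 + √(80 + √293135/115))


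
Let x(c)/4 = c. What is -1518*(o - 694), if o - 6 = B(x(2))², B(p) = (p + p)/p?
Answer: 1038312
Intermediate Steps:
x(c) = 4*c
B(p) = 2 (B(p) = (2*p)/p = 2)
o = 10 (o = 6 + 2² = 6 + 4 = 10)
-1518*(o - 694) = -1518*(10 - 694) = -1518*(-684) = 1038312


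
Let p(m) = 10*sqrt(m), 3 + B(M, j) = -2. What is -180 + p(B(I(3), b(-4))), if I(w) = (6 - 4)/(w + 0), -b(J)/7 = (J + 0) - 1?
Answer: -180 + 10*I*sqrt(5) ≈ -180.0 + 22.361*I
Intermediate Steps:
b(J) = 7 - 7*J (b(J) = -7*((J + 0) - 1) = -7*(J - 1) = -7*(-1 + J) = 7 - 7*J)
I(w) = 2/w
B(M, j) = -5 (B(M, j) = -3 - 2 = -5)
-180 + p(B(I(3), b(-4))) = -180 + 10*sqrt(-5) = -180 + 10*(I*sqrt(5)) = -180 + 10*I*sqrt(5)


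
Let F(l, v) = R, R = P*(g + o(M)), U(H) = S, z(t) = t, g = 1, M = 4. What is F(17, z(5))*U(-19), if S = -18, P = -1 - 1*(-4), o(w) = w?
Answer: -270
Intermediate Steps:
P = 3 (P = -1 + 4 = 3)
U(H) = -18
R = 15 (R = 3*(1 + 4) = 3*5 = 15)
F(l, v) = 15
F(17, z(5))*U(-19) = 15*(-18) = -270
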